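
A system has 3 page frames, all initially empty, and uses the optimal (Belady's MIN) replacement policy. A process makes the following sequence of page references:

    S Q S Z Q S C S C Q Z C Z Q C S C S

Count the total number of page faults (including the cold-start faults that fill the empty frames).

6

S: miss, frames [S]
Q: miss, frames [S, Q]
S: hit
Z: miss, frames [S, Q, Z]
Q: hit
S: hit
C: miss, evict Z, frames [S, Q, C]
S: hit
C: hit
Q: hit
Z: miss, evict S, frames [Q, C, Z]
C: hit
Z: hit
Q: hit
C: hit
S: miss, evict Z, frames [Q, C, S]
C: hit
S: hit
Page faults: 6.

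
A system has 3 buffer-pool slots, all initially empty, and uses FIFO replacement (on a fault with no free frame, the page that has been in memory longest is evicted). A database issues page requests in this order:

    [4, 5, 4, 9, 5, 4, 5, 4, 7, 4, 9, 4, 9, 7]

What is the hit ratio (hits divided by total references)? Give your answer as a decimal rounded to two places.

0.64

4 -> miss, frames [4]
5 -> miss, frames [4, 5]
4 -> hit
9 -> miss, frames [4, 5, 9]
5 -> hit
4 -> hit
5 -> hit
4 -> hit
7 -> miss, evict 4, frames [5, 9, 7]
4 -> miss, evict 5, frames [9, 7, 4]
9 -> hit
4 -> hit
9 -> hit
7 -> hit
Hits: 9 of 14 references → 9/14 = 0.6429.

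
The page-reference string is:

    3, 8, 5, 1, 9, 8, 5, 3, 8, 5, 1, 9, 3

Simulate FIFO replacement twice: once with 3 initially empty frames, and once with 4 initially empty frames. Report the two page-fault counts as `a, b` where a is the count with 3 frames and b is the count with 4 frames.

10, 11

3 frames: F F F F F F F F . . F F . → 10 faults.
4 frames: F F F F F . . F F F F F F → 11 faults.
11 > 10: adding a frame increased faults — Belady's anomaly.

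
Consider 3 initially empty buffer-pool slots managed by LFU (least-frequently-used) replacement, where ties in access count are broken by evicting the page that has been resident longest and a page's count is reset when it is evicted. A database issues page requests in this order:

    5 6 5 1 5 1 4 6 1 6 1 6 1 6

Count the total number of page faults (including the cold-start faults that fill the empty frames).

5 -> miss, frames [5]
6 -> miss, frames [5, 6]
5 -> hit
1 -> miss, frames [5, 6, 1]
5 -> hit
1 -> hit
4 -> miss, evict 6, frames [5, 1, 4]
6 -> miss, evict 4, frames [5, 1, 6]
1 -> hit
6 -> hit
1 -> hit
6 -> hit
1 -> hit
6 -> hit
Page faults: 5.

5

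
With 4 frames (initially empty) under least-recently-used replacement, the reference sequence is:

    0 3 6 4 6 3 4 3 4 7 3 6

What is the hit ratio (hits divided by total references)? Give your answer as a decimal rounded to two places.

0 → fault, frames [0]
3 → fault, frames [0, 3]
6 → fault, frames [0, 3, 6]
4 → fault, frames [0, 3, 6, 4]
6 → hit
3 → hit
4 → hit
3 → hit
4 → hit
7 → fault, evict 0, frames [6, 3, 4, 7]
3 → hit
6 → hit
Hits: 7 of 12 references → 7/12 = 0.5833.

0.58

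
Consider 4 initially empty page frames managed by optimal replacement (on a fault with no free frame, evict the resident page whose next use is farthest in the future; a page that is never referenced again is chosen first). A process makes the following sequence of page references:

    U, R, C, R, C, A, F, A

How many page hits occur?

3

U: miss, frames (U)
R: miss, frames (U R)
C: miss, frames (U R C)
R: hit
C: hit
A: miss, frames (U R C A)
F: miss, evict C, frames (U R A F)
A: hit
Hits: 3.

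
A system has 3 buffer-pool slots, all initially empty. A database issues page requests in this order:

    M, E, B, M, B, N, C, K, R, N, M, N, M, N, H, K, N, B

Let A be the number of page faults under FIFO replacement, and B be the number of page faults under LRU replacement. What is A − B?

Under FIFO: F F F . . F F F F F F . . . F F F F → 13 faults.
Under LRU: F F F . . F F F F F F . . . F F . F → 12 faults.
A − B = 13 − 12 = 1.

1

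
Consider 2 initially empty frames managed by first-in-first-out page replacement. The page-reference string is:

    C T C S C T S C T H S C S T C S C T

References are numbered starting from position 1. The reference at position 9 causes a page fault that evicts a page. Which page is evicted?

pos 1: C: miss, frames [C]
pos 2: T: miss, frames [C, T]
pos 3: C: hit
pos 4: S: miss, evict C, frames [T, S]
pos 5: C: miss, evict T, frames [S, C]
pos 6: T: miss, evict S, frames [C, T]
pos 7: S: miss, evict C, frames [T, S]
pos 8: C: miss, evict T, frames [S, C]
pos 9: T: miss, evict S, frames [C, T]
At position 9, page S is evicted.

S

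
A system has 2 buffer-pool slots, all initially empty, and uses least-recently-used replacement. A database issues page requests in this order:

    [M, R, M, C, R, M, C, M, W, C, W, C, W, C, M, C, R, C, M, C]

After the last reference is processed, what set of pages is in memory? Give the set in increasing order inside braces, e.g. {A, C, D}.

M -> miss, frames (M)
R -> miss, frames (M R)
M -> hit
C -> miss, evict R, frames (M C)
R -> miss, evict M, frames (C R)
M -> miss, evict C, frames (R M)
C -> miss, evict R, frames (M C)
M -> hit
W -> miss, evict C, frames (M W)
C -> miss, evict M, frames (W C)
W -> hit
C -> hit
W -> hit
C -> hit
M -> miss, evict W, frames (C M)
C -> hit
R -> miss, evict M, frames (C R)
C -> hit
M -> miss, evict R, frames (C M)
C -> hit

{C, M}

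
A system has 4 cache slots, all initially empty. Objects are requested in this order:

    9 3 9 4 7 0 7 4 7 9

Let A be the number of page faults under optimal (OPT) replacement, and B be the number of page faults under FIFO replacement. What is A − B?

Under OPT: F F . F F F . . . . → 5 faults.
Under FIFO: F F . F F F . . . F → 6 faults.
A − B = 5 − 6 = -1.

-1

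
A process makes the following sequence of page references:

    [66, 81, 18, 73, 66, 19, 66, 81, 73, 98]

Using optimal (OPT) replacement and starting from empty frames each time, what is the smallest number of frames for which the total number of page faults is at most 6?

f=1: 10 faults
f=2: 8 faults
f=3: 7 faults
f=4: 6 faults
f=5: 6 faults
f=6: 6 faults
Smallest f with faults ≤ 6 is 4.

4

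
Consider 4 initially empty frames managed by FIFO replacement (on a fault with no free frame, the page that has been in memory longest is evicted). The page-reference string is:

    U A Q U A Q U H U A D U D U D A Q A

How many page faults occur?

8

U -> fault, frames {U}
A -> fault, frames {U,A}
Q -> fault, frames {U,A,Q}
U -> hit
A -> hit
Q -> hit
U -> hit
H -> fault, frames {U,A,Q,H}
U -> hit
A -> hit
D -> fault, evict U, frames {A,Q,H,D}
U -> fault, evict A, frames {Q,H,D,U}
D -> hit
U -> hit
D -> hit
A -> fault, evict Q, frames {H,D,U,A}
Q -> fault, evict H, frames {D,U,A,Q}
A -> hit
Page faults: 8.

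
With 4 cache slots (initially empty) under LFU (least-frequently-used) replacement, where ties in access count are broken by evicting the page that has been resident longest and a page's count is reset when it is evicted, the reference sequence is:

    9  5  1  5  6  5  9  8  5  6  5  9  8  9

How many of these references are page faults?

9: miss, frames [9]
5: miss, frames [9, 5]
1: miss, frames [9, 5, 1]
5: hit
6: miss, frames [9, 5, 1, 6]
5: hit
9: hit
8: miss, evict 1, frames [9, 5, 6, 8]
5: hit
6: hit
5: hit
9: hit
8: hit
9: hit
Page faults: 5.

5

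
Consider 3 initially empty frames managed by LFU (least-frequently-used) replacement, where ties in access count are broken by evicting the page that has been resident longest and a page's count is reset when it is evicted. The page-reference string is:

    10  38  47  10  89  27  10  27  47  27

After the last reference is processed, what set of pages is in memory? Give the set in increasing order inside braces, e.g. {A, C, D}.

10 → fault, frames (10)
38 → fault, frames (10 38)
47 → fault, frames (10 38 47)
10 → hit
89 → fault, evict 38, frames (10 47 89)
27 → fault, evict 47, frames (10 89 27)
10 → hit
27 → hit
47 → fault, evict 89, frames (10 27 47)
27 → hit

{10, 27, 47}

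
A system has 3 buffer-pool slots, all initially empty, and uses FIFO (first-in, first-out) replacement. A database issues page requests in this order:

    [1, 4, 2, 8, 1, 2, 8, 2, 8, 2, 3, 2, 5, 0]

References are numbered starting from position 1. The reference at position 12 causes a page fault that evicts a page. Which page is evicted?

pos 1: 1 → miss, frames (1)
pos 2: 4 → miss, frames (1 4)
pos 3: 2 → miss, frames (1 4 2)
pos 4: 8 → miss, evict 1, frames (4 2 8)
pos 5: 1 → miss, evict 4, frames (2 8 1)
pos 6: 2 → hit
pos 7: 8 → hit
pos 8: 2 → hit
pos 9: 8 → hit
pos 10: 2 → hit
pos 11: 3 → miss, evict 2, frames (8 1 3)
pos 12: 2 → miss, evict 8, frames (1 3 2)
At position 12, page 8 is evicted.

8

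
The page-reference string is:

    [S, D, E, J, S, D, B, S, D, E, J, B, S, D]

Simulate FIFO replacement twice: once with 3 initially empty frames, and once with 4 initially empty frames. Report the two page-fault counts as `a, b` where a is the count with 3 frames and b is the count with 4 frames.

11, 12

3 frames: F F F F F F F . . F F . F F → 11 faults.
4 frames: F F F F . . F F F F F F F F → 12 faults.
12 > 11: adding a frame increased faults — Belady's anomaly.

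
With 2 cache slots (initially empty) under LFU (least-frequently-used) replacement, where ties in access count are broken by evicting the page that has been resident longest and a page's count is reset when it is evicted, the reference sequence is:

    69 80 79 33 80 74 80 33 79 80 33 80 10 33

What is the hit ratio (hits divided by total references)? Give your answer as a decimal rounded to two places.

0.21

69 -> fault, frames {69}
80 -> fault, frames {69,80}
79 -> fault, evict 69, frames {80,79}
33 -> fault, evict 80, frames {79,33}
80 -> fault, evict 79, frames {33,80}
74 -> fault, evict 33, frames {80,74}
80 -> hit
33 -> fault, evict 74, frames {80,33}
79 -> fault, evict 33, frames {80,79}
80 -> hit
33 -> fault, evict 79, frames {80,33}
80 -> hit
10 -> fault, evict 33, frames {80,10}
33 -> fault, evict 10, frames {80,33}
Hits: 3 of 14 references → 3/14 = 0.2143.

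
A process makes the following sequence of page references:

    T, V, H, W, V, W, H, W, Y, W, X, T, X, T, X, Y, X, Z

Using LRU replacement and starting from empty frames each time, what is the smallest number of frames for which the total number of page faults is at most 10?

3

f=1: 18 faults
f=2: 11 faults
f=3: 9 faults
f=4: 8 faults
f=5: 8 faults
f=6: 7 faults
f=7: 7 faults
Smallest f with faults ≤ 10 is 3.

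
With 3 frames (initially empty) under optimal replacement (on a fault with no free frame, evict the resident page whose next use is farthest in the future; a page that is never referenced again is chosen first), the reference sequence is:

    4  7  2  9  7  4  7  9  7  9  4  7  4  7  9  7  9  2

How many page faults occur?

5

4: miss, frames [4]
7: miss, frames [4, 7]
2: miss, frames [4, 7, 2]
9: miss, evict 2, frames [4, 7, 9]
7: hit
4: hit
7: hit
9: hit
7: hit
9: hit
4: hit
7: hit
4: hit
7: hit
9: hit
7: hit
9: hit
2: miss, evict 9, frames [4, 7, 2]
Page faults: 5.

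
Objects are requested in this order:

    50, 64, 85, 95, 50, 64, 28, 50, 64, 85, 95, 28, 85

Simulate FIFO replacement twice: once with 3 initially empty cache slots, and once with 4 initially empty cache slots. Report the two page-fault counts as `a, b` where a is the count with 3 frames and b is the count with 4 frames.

3 frames: F F F F F F F . . F F . . → 9 faults.
4 frames: F F F F . . F F F F F F . → 10 faults.
10 > 9: adding a frame increased faults — Belady's anomaly.

9, 10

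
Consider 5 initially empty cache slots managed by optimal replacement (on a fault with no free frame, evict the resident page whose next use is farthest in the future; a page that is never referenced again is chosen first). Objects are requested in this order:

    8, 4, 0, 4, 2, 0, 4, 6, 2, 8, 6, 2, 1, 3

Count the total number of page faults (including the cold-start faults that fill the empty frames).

8 → fault, frames [8]
4 → fault, frames [8, 4]
0 → fault, frames [8, 4, 0]
4 → hit
2 → fault, frames [8, 4, 0, 2]
0 → hit
4 → hit
6 → fault, frames [8, 4, 0, 2, 6]
2 → hit
8 → hit
6 → hit
2 → hit
1 → fault, evict 6, frames [8, 4, 0, 2, 1]
3 → fault, evict 1, frames [8, 4, 0, 2, 3]
Page faults: 7.

7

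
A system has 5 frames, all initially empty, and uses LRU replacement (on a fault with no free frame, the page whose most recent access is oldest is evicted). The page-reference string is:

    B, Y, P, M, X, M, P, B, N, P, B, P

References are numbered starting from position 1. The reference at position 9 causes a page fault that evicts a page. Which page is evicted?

Y

pos 1: B → fault, frames {B}
pos 2: Y → fault, frames {B,Y}
pos 3: P → fault, frames {B,Y,P}
pos 4: M → fault, frames {B,Y,P,M}
pos 5: X → fault, frames {B,Y,P,M,X}
pos 6: M → hit
pos 7: P → hit
pos 8: B → hit
pos 9: N → fault, evict Y, frames {X,M,P,B,N}
At position 9, page Y is evicted.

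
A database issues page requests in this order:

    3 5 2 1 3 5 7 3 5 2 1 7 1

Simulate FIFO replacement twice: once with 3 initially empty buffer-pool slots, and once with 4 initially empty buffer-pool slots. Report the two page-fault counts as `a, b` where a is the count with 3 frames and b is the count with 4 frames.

9, 10

3 frames: F F F F F F F . . F F . . → 9 faults.
4 frames: F F F F . . F F F F F F . → 10 faults.
10 > 9: adding a frame increased faults — Belady's anomaly.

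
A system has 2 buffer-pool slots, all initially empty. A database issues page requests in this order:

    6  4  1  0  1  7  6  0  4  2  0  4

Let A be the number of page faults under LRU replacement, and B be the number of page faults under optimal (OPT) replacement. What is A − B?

Under LRU: F F F F . F F F F F F F → 11 faults.
Under OPT: F F F F . F F . F F . F → 9 faults.
A − B = 11 − 9 = 2.

2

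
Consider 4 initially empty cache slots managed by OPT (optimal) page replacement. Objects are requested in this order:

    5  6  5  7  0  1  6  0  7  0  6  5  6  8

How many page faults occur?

5: fault, frames (5)
6: fault, frames (5 6)
5: hit
7: fault, frames (5 6 7)
0: fault, frames (5 6 7 0)
1: fault, evict 5, frames (6 7 0 1)
6: hit
0: hit
7: hit
0: hit
6: hit
5: fault, evict 1, frames (6 7 0 5)
6: hit
8: fault, evict 5, frames (6 7 0 8)
Page faults: 7.

7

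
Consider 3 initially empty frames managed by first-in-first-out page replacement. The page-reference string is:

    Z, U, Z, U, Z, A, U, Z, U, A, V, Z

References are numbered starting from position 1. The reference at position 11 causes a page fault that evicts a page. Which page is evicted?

Z

pos 1: Z → miss, frames {Z}
pos 2: U → miss, frames {Z,U}
pos 3: Z → hit
pos 4: U → hit
pos 5: Z → hit
pos 6: A → miss, frames {Z,U,A}
pos 7: U → hit
pos 8: Z → hit
pos 9: U → hit
pos 10: A → hit
pos 11: V → miss, evict Z, frames {U,A,V}
At position 11, page Z is evicted.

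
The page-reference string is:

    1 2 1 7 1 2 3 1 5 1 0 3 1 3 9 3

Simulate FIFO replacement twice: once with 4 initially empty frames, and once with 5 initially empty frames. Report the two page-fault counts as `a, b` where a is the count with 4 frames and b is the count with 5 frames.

9, 8

4 frames: F F . F . . F . F F F . . . F F → 9 faults.
5 frames: F F . F . . F . F . F . F . F . → 8 faults.
8 < 9: adding a frame reduced faults, as is typical.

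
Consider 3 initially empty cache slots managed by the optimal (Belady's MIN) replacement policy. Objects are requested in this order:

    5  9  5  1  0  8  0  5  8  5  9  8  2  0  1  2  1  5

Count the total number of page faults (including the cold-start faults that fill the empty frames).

5 → miss, frames (5)
9 → miss, frames (5 9)
5 → hit
1 → miss, frames (5 9 1)
0 → miss, evict 1, frames (5 9 0)
8 → miss, evict 9, frames (5 0 8)
0 → hit
5 → hit
8 → hit
5 → hit
9 → miss, evict 5, frames (0 8 9)
8 → hit
2 → miss, evict 9, frames (0 8 2)
0 → hit
1 → miss, evict 8, frames (0 2 1)
2 → hit
1 → hit
5 → miss, evict 1, frames (0 2 5)
Page faults: 9.

9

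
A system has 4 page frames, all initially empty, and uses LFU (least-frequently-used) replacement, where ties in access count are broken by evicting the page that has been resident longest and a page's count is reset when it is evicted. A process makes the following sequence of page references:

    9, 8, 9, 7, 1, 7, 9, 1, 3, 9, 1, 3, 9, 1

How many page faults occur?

5

9 → fault, frames (9)
8 → fault, frames (9 8)
9 → hit
7 → fault, frames (9 8 7)
1 → fault, frames (9 8 7 1)
7 → hit
9 → hit
1 → hit
3 → fault, evict 8, frames (9 7 1 3)
9 → hit
1 → hit
3 → hit
9 → hit
1 → hit
Page faults: 5.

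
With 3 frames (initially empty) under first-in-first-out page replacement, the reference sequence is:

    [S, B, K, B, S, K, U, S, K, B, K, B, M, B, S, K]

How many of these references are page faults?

S: miss, frames (S)
B: miss, frames (S B)
K: miss, frames (S B K)
B: hit
S: hit
K: hit
U: miss, evict S, frames (B K U)
S: miss, evict B, frames (K U S)
K: hit
B: miss, evict K, frames (U S B)
K: miss, evict U, frames (S B K)
B: hit
M: miss, evict S, frames (B K M)
B: hit
S: miss, evict B, frames (K M S)
K: hit
Page faults: 9.

9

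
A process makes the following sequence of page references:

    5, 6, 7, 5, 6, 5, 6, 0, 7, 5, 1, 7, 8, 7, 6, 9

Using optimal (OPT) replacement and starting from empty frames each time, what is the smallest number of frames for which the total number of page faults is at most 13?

f=1: 16 faults
f=2: 10 faults
f=3: 8 faults
f=4: 7 faults
f=5: 7 faults
f=6: 7 faults
f=7: 7 faults
Smallest f with faults ≤ 13 is 2.

2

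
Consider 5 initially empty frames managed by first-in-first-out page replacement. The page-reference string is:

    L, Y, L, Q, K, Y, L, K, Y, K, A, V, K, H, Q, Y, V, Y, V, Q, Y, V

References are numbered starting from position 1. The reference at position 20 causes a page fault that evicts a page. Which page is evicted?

pos 1: L → fault, frames {L}
pos 2: Y → fault, frames {L,Y}
pos 3: L → hit
pos 4: Q → fault, frames {L,Y,Q}
pos 5: K → fault, frames {L,Y,Q,K}
pos 6: Y → hit
pos 7: L → hit
pos 8: K → hit
pos 9: Y → hit
pos 10: K → hit
pos 11: A → fault, frames {L,Y,Q,K,A}
pos 12: V → fault, evict L, frames {Y,Q,K,A,V}
pos 13: K → hit
pos 14: H → fault, evict Y, frames {Q,K,A,V,H}
pos 15: Q → hit
pos 16: Y → fault, evict Q, frames {K,A,V,H,Y}
pos 17: V → hit
pos 18: Y → hit
pos 19: V → hit
pos 20: Q → fault, evict K, frames {A,V,H,Y,Q}
At position 20, page K is evicted.

K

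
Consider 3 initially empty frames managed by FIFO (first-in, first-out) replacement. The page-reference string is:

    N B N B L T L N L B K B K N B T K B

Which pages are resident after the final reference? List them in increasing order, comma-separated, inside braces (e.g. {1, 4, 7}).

N: miss, frames (N)
B: miss, frames (N B)
N: hit
B: hit
L: miss, frames (N B L)
T: miss, evict N, frames (B L T)
L: hit
N: miss, evict B, frames (L T N)
L: hit
B: miss, evict L, frames (T N B)
K: miss, evict T, frames (N B K)
B: hit
K: hit
N: hit
B: hit
T: miss, evict N, frames (B K T)
K: hit
B: hit

{B, K, T}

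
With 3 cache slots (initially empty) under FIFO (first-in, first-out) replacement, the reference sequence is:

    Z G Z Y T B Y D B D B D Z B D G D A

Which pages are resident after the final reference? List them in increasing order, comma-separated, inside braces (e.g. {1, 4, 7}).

Z → fault, frames [Z]
G → fault, frames [Z, G]
Z → hit
Y → fault, frames [Z, G, Y]
T → fault, evict Z, frames [G, Y, T]
B → fault, evict G, frames [Y, T, B]
Y → hit
D → fault, evict Y, frames [T, B, D]
B → hit
D → hit
B → hit
D → hit
Z → fault, evict T, frames [B, D, Z]
B → hit
D → hit
G → fault, evict B, frames [D, Z, G]
D → hit
A → fault, evict D, frames [Z, G, A]

{A, G, Z}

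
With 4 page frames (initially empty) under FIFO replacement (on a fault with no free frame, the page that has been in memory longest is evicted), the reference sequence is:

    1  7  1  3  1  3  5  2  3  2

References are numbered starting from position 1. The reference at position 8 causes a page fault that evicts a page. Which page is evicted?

1

pos 1: 1 -> miss, frames {1}
pos 2: 7 -> miss, frames {1,7}
pos 3: 1 -> hit
pos 4: 3 -> miss, frames {1,7,3}
pos 5: 1 -> hit
pos 6: 3 -> hit
pos 7: 5 -> miss, frames {1,7,3,5}
pos 8: 2 -> miss, evict 1, frames {7,3,5,2}
At position 8, page 1 is evicted.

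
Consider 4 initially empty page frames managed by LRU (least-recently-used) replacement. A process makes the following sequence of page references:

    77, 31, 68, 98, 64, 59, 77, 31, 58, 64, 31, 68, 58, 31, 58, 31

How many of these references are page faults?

11

77 → miss, frames [77]
31 → miss, frames [77, 31]
68 → miss, frames [77, 31, 68]
98 → miss, frames [77, 31, 68, 98]
64 → miss, evict 77, frames [31, 68, 98, 64]
59 → miss, evict 31, frames [68, 98, 64, 59]
77 → miss, evict 68, frames [98, 64, 59, 77]
31 → miss, evict 98, frames [64, 59, 77, 31]
58 → miss, evict 64, frames [59, 77, 31, 58]
64 → miss, evict 59, frames [77, 31, 58, 64]
31 → hit
68 → miss, evict 77, frames [58, 64, 31, 68]
58 → hit
31 → hit
58 → hit
31 → hit
Page faults: 11.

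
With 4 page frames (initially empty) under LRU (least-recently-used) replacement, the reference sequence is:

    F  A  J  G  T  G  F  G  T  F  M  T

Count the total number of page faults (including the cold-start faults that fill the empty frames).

F -> fault, frames {F}
A -> fault, frames {F,A}
J -> fault, frames {F,A,J}
G -> fault, frames {F,A,J,G}
T -> fault, evict F, frames {A,J,G,T}
G -> hit
F -> fault, evict A, frames {J,T,G,F}
G -> hit
T -> hit
F -> hit
M -> fault, evict J, frames {G,T,F,M}
T -> hit
Page faults: 7.

7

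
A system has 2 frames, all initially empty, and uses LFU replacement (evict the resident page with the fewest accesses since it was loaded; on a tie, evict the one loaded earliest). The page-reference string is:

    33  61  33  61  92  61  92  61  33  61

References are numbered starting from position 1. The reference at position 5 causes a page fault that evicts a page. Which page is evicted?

pos 1: 33 → miss, frames (33)
pos 2: 61 → miss, frames (33 61)
pos 3: 33 → hit
pos 4: 61 → hit
pos 5: 92 → miss, evict 33, frames (61 92)
At position 5, page 33 is evicted.

33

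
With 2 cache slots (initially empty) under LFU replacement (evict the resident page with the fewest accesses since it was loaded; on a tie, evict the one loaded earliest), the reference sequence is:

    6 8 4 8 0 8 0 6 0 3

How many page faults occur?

7

6: fault, frames (6)
8: fault, frames (6 8)
4: fault, evict 6, frames (8 4)
8: hit
0: fault, evict 4, frames (8 0)
8: hit
0: hit
6: fault, evict 0, frames (8 6)
0: fault, evict 6, frames (8 0)
3: fault, evict 0, frames (8 3)
Page faults: 7.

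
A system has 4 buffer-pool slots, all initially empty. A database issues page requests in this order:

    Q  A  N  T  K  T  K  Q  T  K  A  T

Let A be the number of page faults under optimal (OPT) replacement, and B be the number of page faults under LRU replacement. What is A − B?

Under OPT: F F F F F . . . . . . . → 5 faults.
Under LRU: F F F F F . . F . . F . → 7 faults.
A − B = 5 − 7 = -2.

-2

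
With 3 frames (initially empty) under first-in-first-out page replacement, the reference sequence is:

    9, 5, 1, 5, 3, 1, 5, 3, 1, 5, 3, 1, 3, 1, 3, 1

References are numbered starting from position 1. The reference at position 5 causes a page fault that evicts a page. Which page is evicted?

9

pos 1: 9: fault, frames [9]
pos 2: 5: fault, frames [9, 5]
pos 3: 1: fault, frames [9, 5, 1]
pos 4: 5: hit
pos 5: 3: fault, evict 9, frames [5, 1, 3]
At position 5, page 9 is evicted.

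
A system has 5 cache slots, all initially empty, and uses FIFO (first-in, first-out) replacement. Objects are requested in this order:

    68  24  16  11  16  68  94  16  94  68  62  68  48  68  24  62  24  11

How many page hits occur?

8

68: miss, frames (68)
24: miss, frames (68 24)
16: miss, frames (68 24 16)
11: miss, frames (68 24 16 11)
16: hit
68: hit
94: miss, frames (68 24 16 11 94)
16: hit
94: hit
68: hit
62: miss, evict 68, frames (24 16 11 94 62)
68: miss, evict 24, frames (16 11 94 62 68)
48: miss, evict 16, frames (11 94 62 68 48)
68: hit
24: miss, evict 11, frames (94 62 68 48 24)
62: hit
24: hit
11: miss, evict 94, frames (62 68 48 24 11)
Hits: 8.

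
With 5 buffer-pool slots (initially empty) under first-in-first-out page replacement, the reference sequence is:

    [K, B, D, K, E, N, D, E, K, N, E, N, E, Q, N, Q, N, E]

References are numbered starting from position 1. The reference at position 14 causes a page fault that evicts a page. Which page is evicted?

K

pos 1: K -> fault, frames (K)
pos 2: B -> fault, frames (K B)
pos 3: D -> fault, frames (K B D)
pos 4: K -> hit
pos 5: E -> fault, frames (K B D E)
pos 6: N -> fault, frames (K B D E N)
pos 7: D -> hit
pos 8: E -> hit
pos 9: K -> hit
pos 10: N -> hit
pos 11: E -> hit
pos 12: N -> hit
pos 13: E -> hit
pos 14: Q -> fault, evict K, frames (B D E N Q)
At position 14, page K is evicted.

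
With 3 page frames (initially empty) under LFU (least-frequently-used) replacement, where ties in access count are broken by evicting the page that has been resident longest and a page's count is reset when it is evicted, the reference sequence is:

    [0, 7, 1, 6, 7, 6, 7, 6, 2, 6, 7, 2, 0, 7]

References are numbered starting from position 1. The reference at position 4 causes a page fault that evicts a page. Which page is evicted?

0

pos 1: 0 → miss, frames (0)
pos 2: 7 → miss, frames (0 7)
pos 3: 1 → miss, frames (0 7 1)
pos 4: 6 → miss, evict 0, frames (7 1 6)
At position 4, page 0 is evicted.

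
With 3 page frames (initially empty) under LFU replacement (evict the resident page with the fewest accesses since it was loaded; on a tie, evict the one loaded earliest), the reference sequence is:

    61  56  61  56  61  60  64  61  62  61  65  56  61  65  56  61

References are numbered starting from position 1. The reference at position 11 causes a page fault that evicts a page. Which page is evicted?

62

pos 1: 61 -> fault, frames (61)
pos 2: 56 -> fault, frames (61 56)
pos 3: 61 -> hit
pos 4: 56 -> hit
pos 5: 61 -> hit
pos 6: 60 -> fault, frames (61 56 60)
pos 7: 64 -> fault, evict 60, frames (61 56 64)
pos 8: 61 -> hit
pos 9: 62 -> fault, evict 64, frames (61 56 62)
pos 10: 61 -> hit
pos 11: 65 -> fault, evict 62, frames (61 56 65)
At position 11, page 62 is evicted.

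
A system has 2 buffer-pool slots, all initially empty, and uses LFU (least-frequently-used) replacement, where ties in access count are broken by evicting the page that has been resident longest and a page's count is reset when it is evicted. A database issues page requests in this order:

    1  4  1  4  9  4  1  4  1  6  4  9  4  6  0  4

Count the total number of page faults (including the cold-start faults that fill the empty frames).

8

1 -> miss, frames {1}
4 -> miss, frames {1,4}
1 -> hit
4 -> hit
9 -> miss, evict 1, frames {4,9}
4 -> hit
1 -> miss, evict 9, frames {4,1}
4 -> hit
1 -> hit
6 -> miss, evict 1, frames {4,6}
4 -> hit
9 -> miss, evict 6, frames {4,9}
4 -> hit
6 -> miss, evict 9, frames {4,6}
0 -> miss, evict 6, frames {4,0}
4 -> hit
Page faults: 8.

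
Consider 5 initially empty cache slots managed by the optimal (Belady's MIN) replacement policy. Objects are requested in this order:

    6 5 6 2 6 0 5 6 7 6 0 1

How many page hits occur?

6: miss, frames (6)
5: miss, frames (6 5)
6: hit
2: miss, frames (6 5 2)
6: hit
0: miss, frames (6 5 2 0)
5: hit
6: hit
7: miss, frames (6 5 2 0 7)
6: hit
0: hit
1: miss, evict 7, frames (6 5 2 0 1)
Hits: 6.

6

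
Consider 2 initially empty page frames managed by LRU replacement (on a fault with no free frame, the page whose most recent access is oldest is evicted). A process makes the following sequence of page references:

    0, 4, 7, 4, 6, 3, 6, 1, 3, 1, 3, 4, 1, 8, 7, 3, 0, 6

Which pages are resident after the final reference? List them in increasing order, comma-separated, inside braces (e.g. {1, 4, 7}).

0 -> miss, frames [0]
4 -> miss, frames [0, 4]
7 -> miss, evict 0, frames [4, 7]
4 -> hit
6 -> miss, evict 7, frames [4, 6]
3 -> miss, evict 4, frames [6, 3]
6 -> hit
1 -> miss, evict 3, frames [6, 1]
3 -> miss, evict 6, frames [1, 3]
1 -> hit
3 -> hit
4 -> miss, evict 1, frames [3, 4]
1 -> miss, evict 3, frames [4, 1]
8 -> miss, evict 4, frames [1, 8]
7 -> miss, evict 1, frames [8, 7]
3 -> miss, evict 8, frames [7, 3]
0 -> miss, evict 7, frames [3, 0]
6 -> miss, evict 3, frames [0, 6]

{0, 6}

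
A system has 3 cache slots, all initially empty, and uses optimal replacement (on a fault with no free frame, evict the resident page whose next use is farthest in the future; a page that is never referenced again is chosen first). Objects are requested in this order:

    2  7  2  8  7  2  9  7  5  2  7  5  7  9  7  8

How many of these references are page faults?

2: fault, frames (2)
7: fault, frames (2 7)
2: hit
8: fault, frames (2 7 8)
7: hit
2: hit
9: fault, evict 8, frames (2 7 9)
7: hit
5: fault, evict 9, frames (2 7 5)
2: hit
7: hit
5: hit
7: hit
9: fault, evict 5, frames (2 7 9)
7: hit
8: fault, evict 9, frames (2 7 8)
Page faults: 7.

7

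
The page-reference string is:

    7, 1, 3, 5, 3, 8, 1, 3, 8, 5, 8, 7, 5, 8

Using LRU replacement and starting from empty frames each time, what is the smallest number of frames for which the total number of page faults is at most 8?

f=1: 14 faults
f=2: 12 faults
f=3: 8 faults
f=4: 6 faults
f=5: 5 faults
Smallest f with faults ≤ 8 is 3.

3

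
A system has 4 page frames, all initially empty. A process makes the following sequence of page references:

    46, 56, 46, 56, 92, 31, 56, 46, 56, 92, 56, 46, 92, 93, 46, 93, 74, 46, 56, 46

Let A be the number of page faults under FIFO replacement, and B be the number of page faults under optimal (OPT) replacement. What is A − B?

Under FIFO: F F . . F F . . . . . . . F F . F . F . → 8 faults.
Under OPT: F F . . F F . . . . . . . F . . F . . . → 6 faults.
A − B = 8 − 6 = 2.

2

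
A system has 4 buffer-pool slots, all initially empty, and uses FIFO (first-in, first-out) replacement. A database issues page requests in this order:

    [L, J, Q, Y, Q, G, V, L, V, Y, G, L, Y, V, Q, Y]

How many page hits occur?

L: fault, frames [L]
J: fault, frames [L, J]
Q: fault, frames [L, J, Q]
Y: fault, frames [L, J, Q, Y]
Q: hit
G: fault, evict L, frames [J, Q, Y, G]
V: fault, evict J, frames [Q, Y, G, V]
L: fault, evict Q, frames [Y, G, V, L]
V: hit
Y: hit
G: hit
L: hit
Y: hit
V: hit
Q: fault, evict Y, frames [G, V, L, Q]
Y: fault, evict G, frames [V, L, Q, Y]
Hits: 7.

7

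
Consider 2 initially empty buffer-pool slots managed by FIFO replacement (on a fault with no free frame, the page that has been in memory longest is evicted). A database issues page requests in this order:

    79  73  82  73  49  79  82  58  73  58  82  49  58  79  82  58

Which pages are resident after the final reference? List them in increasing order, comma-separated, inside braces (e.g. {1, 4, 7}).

79 -> miss, frames (79)
73 -> miss, frames (79 73)
82 -> miss, evict 79, frames (73 82)
73 -> hit
49 -> miss, evict 73, frames (82 49)
79 -> miss, evict 82, frames (49 79)
82 -> miss, evict 49, frames (79 82)
58 -> miss, evict 79, frames (82 58)
73 -> miss, evict 82, frames (58 73)
58 -> hit
82 -> miss, evict 58, frames (73 82)
49 -> miss, evict 73, frames (82 49)
58 -> miss, evict 82, frames (49 58)
79 -> miss, evict 49, frames (58 79)
82 -> miss, evict 58, frames (79 82)
58 -> miss, evict 79, frames (82 58)

{58, 82}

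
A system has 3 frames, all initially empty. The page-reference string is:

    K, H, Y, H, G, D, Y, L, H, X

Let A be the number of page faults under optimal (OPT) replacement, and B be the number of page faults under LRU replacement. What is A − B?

-2

Under OPT: F F F . F F . F . F → 7 faults.
Under LRU: F F F . F F F F F F → 9 faults.
A − B = 7 − 9 = -2.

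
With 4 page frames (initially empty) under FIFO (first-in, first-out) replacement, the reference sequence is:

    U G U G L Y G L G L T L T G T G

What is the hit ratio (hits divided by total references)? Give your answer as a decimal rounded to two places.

0.69

U: fault, frames (U)
G: fault, frames (U G)
U: hit
G: hit
L: fault, frames (U G L)
Y: fault, frames (U G L Y)
G: hit
L: hit
G: hit
L: hit
T: fault, evict U, frames (G L Y T)
L: hit
T: hit
G: hit
T: hit
G: hit
Hits: 11 of 16 references → 11/16 = 0.6875.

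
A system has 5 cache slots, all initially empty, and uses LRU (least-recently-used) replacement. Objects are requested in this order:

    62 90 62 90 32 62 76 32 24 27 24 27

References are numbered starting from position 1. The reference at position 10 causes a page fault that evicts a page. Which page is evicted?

90

pos 1: 62: fault, frames {62}
pos 2: 90: fault, frames {62,90}
pos 3: 62: hit
pos 4: 90: hit
pos 5: 32: fault, frames {62,90,32}
pos 6: 62: hit
pos 7: 76: fault, frames {90,32,62,76}
pos 8: 32: hit
pos 9: 24: fault, frames {90,62,76,32,24}
pos 10: 27: fault, evict 90, frames {62,76,32,24,27}
At position 10, page 90 is evicted.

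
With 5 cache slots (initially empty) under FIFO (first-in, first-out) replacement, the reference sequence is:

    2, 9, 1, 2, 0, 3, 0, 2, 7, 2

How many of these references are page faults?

7

2 → miss, frames [2]
9 → miss, frames [2, 9]
1 → miss, frames [2, 9, 1]
2 → hit
0 → miss, frames [2, 9, 1, 0]
3 → miss, frames [2, 9, 1, 0, 3]
0 → hit
2 → hit
7 → miss, evict 2, frames [9, 1, 0, 3, 7]
2 → miss, evict 9, frames [1, 0, 3, 7, 2]
Page faults: 7.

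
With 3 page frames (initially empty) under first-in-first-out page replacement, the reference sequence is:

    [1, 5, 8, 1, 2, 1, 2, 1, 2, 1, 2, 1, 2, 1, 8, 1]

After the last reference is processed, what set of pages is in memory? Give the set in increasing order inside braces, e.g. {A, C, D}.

{1, 2, 8}

1 -> fault, frames (1)
5 -> fault, frames (1 5)
8 -> fault, frames (1 5 8)
1 -> hit
2 -> fault, evict 1, frames (5 8 2)
1 -> fault, evict 5, frames (8 2 1)
2 -> hit
1 -> hit
2 -> hit
1 -> hit
2 -> hit
1 -> hit
2 -> hit
1 -> hit
8 -> hit
1 -> hit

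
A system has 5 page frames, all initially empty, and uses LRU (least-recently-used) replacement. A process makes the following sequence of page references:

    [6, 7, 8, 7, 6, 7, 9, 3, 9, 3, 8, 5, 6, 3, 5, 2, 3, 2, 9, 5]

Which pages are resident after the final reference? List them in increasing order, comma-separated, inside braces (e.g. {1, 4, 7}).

6: miss, frames {6}
7: miss, frames {6,7}
8: miss, frames {6,7,8}
7: hit
6: hit
7: hit
9: miss, frames {8,6,7,9}
3: miss, frames {8,6,7,9,3}
9: hit
3: hit
8: hit
5: miss, evict 6, frames {7,9,3,8,5}
6: miss, evict 7, frames {9,3,8,5,6}
3: hit
5: hit
2: miss, evict 9, frames {8,6,3,5,2}
3: hit
2: hit
9: miss, evict 8, frames {6,5,3,2,9}
5: hit

{2, 3, 5, 6, 9}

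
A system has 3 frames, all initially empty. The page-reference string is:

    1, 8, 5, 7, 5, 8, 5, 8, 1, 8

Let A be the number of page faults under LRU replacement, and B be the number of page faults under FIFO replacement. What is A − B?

Under LRU: F F F F . . . . F . → 5 faults.
Under FIFO: F F F F . . . . F F → 6 faults.
A − B = 5 − 6 = -1.

-1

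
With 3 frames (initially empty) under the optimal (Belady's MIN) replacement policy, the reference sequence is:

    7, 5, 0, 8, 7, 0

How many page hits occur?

7: miss, frames (7)
5: miss, frames (7 5)
0: miss, frames (7 5 0)
8: miss, evict 5, frames (7 0 8)
7: hit
0: hit
Hits: 2.

2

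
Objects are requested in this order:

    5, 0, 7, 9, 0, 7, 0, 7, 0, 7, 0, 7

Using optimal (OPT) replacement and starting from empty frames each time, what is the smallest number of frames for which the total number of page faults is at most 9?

f=1: 12 faults
f=2: 5 faults
f=3: 4 faults
f=4: 4 faults
Smallest f with faults ≤ 9 is 2.

2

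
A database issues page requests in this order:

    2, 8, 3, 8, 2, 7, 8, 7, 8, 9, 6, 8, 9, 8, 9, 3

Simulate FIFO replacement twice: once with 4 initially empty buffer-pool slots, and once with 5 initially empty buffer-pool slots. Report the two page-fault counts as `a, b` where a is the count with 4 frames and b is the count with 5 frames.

4 frames: F F F . . F . . . F F F . . . F → 8 faults.
5 frames: F F F . . F . . . F F . . . . . → 6 faults.
6 < 8: adding a frame reduced faults, as is typical.

8, 6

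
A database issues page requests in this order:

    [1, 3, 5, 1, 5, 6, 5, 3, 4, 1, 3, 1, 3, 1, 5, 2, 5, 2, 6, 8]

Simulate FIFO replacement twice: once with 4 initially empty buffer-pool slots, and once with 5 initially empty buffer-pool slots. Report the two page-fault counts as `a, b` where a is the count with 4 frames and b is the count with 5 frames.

11, 7

4 frames: F F F . . F . . F F F . . . F F . . F F → 11 faults.
5 frames: F F F . . F . . F . . . . . . F . . . F → 7 faults.
7 < 11: adding a frame reduced faults, as is typical.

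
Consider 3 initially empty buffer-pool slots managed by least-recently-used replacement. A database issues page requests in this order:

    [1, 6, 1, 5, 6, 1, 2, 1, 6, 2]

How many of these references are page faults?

4

1 → miss, frames [1]
6 → miss, frames [1, 6]
1 → hit
5 → miss, frames [6, 1, 5]
6 → hit
1 → hit
2 → miss, evict 5, frames [6, 1, 2]
1 → hit
6 → hit
2 → hit
Page faults: 4.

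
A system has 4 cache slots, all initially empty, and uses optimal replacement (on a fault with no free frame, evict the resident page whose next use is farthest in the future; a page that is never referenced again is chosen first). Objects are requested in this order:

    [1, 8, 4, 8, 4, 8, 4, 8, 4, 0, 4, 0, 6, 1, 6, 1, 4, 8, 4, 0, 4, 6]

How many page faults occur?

6

1: fault, frames {1}
8: fault, frames {1,8}
4: fault, frames {1,8,4}
8: hit
4: hit
8: hit
4: hit
8: hit
4: hit
0: fault, frames {1,8,4,0}
4: hit
0: hit
6: fault, evict 0, frames {1,8,4,6}
1: hit
6: hit
1: hit
4: hit
8: hit
4: hit
0: fault, evict 8, frames {1,4,6,0}
4: hit
6: hit
Page faults: 6.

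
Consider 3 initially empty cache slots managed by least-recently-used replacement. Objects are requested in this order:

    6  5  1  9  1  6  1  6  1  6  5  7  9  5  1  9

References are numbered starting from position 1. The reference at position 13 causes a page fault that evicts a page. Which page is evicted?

6

pos 1: 6 -> fault, frames {6}
pos 2: 5 -> fault, frames {6,5}
pos 3: 1 -> fault, frames {6,5,1}
pos 4: 9 -> fault, evict 6, frames {5,1,9}
pos 5: 1 -> hit
pos 6: 6 -> fault, evict 5, frames {9,1,6}
pos 7: 1 -> hit
pos 8: 6 -> hit
pos 9: 1 -> hit
pos 10: 6 -> hit
pos 11: 5 -> fault, evict 9, frames {1,6,5}
pos 12: 7 -> fault, evict 1, frames {6,5,7}
pos 13: 9 -> fault, evict 6, frames {5,7,9}
At position 13, page 6 is evicted.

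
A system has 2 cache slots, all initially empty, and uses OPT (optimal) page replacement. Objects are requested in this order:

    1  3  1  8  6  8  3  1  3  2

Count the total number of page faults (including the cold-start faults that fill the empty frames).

7

1 -> miss, frames {1}
3 -> miss, frames {1,3}
1 -> hit
8 -> miss, evict 1, frames {3,8}
6 -> miss, evict 3, frames {8,6}
8 -> hit
3 -> miss, evict 6, frames {8,3}
1 -> miss, evict 8, frames {3,1}
3 -> hit
2 -> miss, evict 1, frames {3,2}
Page faults: 7.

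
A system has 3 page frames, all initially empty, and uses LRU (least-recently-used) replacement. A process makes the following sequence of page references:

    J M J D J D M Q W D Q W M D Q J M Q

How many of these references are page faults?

11

J -> miss, frames [J]
M -> miss, frames [J, M]
J -> hit
D -> miss, frames [M, J, D]
J -> hit
D -> hit
M -> hit
Q -> miss, evict J, frames [D, M, Q]
W -> miss, evict D, frames [M, Q, W]
D -> miss, evict M, frames [Q, W, D]
Q -> hit
W -> hit
M -> miss, evict D, frames [Q, W, M]
D -> miss, evict Q, frames [W, M, D]
Q -> miss, evict W, frames [M, D, Q]
J -> miss, evict M, frames [D, Q, J]
M -> miss, evict D, frames [Q, J, M]
Q -> hit
Page faults: 11.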